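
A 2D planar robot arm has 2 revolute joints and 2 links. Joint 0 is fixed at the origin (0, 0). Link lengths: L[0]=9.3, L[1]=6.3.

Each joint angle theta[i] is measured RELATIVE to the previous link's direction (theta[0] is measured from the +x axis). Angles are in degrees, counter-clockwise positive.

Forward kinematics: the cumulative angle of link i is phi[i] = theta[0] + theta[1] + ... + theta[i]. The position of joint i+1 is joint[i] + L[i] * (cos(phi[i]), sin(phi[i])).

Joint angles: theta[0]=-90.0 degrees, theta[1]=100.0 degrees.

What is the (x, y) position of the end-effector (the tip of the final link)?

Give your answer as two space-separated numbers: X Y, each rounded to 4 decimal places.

joint[0] = (0.0000, 0.0000)  (base)
link 0: phi[0] = -90 = -90 deg
  cos(-90 deg) = 0.0000, sin(-90 deg) = -1.0000
  joint[1] = (0.0000, 0.0000) + 9.3 * (0.0000, -1.0000) = (0.0000 + 0.0000, 0.0000 + -9.3000) = (0.0000, -9.3000)
link 1: phi[1] = -90 + 100 = 10 deg
  cos(10 deg) = 0.9848, sin(10 deg) = 0.1736
  joint[2] = (0.0000, -9.3000) + 6.3 * (0.9848, 0.1736) = (0.0000 + 6.2043, -9.3000 + 1.0940) = (6.2043, -8.2060)
End effector: (6.2043, -8.2060)

Answer: 6.2043 -8.2060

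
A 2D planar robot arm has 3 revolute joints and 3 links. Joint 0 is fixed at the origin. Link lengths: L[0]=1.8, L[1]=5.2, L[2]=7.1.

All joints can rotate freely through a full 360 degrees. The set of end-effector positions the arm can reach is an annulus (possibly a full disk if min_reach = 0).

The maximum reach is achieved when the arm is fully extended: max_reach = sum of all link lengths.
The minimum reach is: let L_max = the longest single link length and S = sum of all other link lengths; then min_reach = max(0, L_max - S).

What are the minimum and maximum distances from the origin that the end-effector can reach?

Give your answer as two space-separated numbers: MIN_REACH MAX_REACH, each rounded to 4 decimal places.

Link lengths: [1.8, 5.2, 7.1]
max_reach = 1.8 + 5.2 + 7.1 = 14.1
L_max = max([1.8, 5.2, 7.1]) = 7.1
S (sum of others) = 14.1 - 7.1 = 7
min_reach = max(0, 7.1 - 7) = max(0, 0.1) = 0.1

Answer: 0.1000 14.1000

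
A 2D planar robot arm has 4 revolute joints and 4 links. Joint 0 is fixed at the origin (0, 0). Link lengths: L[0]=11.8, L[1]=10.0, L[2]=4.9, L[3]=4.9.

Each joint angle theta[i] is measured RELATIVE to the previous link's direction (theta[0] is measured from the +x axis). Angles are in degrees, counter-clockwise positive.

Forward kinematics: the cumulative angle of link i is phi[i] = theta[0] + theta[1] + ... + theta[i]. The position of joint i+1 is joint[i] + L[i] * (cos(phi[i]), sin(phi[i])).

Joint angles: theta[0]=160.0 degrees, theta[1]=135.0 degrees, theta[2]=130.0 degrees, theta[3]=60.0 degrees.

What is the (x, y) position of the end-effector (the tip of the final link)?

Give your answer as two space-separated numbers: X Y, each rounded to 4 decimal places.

Answer: -7.6019 3.4275

Derivation:
joint[0] = (0.0000, 0.0000)  (base)
link 0: phi[0] = 160 = 160 deg
  cos(160 deg) = -0.9397, sin(160 deg) = 0.3420
  joint[1] = (0.0000, 0.0000) + 11.8 * (-0.9397, 0.3420) = (0.0000 + -11.0884, 0.0000 + 4.0358) = (-11.0884, 4.0358)
link 1: phi[1] = 160 + 135 = 295 deg
  cos(295 deg) = 0.4226, sin(295 deg) = -0.9063
  joint[2] = (-11.0884, 4.0358) + 10 * (0.4226, -0.9063) = (-11.0884 + 4.2262, 4.0358 + -9.0631) = (-6.8622, -5.0272)
link 2: phi[2] = 160 + 135 + 130 = 425 deg
  cos(425 deg) = 0.4226, sin(425 deg) = 0.9063
  joint[3] = (-6.8622, -5.0272) + 4.9 * (0.4226, 0.9063) = (-6.8622 + 2.0708, -5.0272 + 4.4409) = (-4.7914, -0.5863)
link 3: phi[3] = 160 + 135 + 130 + 60 = 485 deg
  cos(485 deg) = -0.5736, sin(485 deg) = 0.8192
  joint[4] = (-4.7914, -0.5863) + 4.9 * (-0.5736, 0.8192) = (-4.7914 + -2.8105, -0.5863 + 4.0138) = (-7.6019, 3.4275)
End effector: (-7.6019, 3.4275)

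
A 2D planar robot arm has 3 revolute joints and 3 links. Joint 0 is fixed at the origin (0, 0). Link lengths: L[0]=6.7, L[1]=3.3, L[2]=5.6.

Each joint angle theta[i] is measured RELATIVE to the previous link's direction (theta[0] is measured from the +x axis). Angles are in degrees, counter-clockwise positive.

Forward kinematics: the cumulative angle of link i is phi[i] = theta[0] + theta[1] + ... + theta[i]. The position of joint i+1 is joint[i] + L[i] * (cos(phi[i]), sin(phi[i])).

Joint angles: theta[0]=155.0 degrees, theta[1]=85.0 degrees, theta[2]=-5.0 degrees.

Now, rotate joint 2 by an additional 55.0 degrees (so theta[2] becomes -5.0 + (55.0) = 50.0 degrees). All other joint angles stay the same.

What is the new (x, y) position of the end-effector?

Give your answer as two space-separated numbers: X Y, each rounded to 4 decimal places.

joint[0] = (0.0000, 0.0000)  (base)
link 0: phi[0] = 155 = 155 deg
  cos(155 deg) = -0.9063, sin(155 deg) = 0.4226
  joint[1] = (0.0000, 0.0000) + 6.7 * (-0.9063, 0.4226) = (0.0000 + -6.0723, 0.0000 + 2.8315) = (-6.0723, 2.8315)
link 1: phi[1] = 155 + 85 = 240 deg
  cos(240 deg) = -0.5000, sin(240 deg) = -0.8660
  joint[2] = (-6.0723, 2.8315) + 3.3 * (-0.5000, -0.8660) = (-6.0723 + -1.6500, 2.8315 + -2.8579) = (-7.7223, -0.0263)
link 2: phi[2] = 155 + 85 + 50 = 290 deg
  cos(290 deg) = 0.3420, sin(290 deg) = -0.9397
  joint[3] = (-7.7223, -0.0263) + 5.6 * (0.3420, -0.9397) = (-7.7223 + 1.9153, -0.0263 + -5.2623) = (-5.8069, -5.2886)
End effector: (-5.8069, -5.2886)

Answer: -5.8069 -5.2886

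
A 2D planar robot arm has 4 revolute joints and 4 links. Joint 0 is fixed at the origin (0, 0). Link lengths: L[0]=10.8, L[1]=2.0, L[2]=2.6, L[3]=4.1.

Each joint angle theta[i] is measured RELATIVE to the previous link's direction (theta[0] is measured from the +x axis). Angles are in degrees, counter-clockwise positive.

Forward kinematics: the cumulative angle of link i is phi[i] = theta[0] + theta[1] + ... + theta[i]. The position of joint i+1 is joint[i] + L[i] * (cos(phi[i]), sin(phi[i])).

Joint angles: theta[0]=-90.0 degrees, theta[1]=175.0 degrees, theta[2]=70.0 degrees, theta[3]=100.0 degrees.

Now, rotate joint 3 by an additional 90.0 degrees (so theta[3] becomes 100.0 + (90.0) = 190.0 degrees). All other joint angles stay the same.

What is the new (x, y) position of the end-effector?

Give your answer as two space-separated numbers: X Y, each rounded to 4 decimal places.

Answer: 1.7782 -8.7700

Derivation:
joint[0] = (0.0000, 0.0000)  (base)
link 0: phi[0] = -90 = -90 deg
  cos(-90 deg) = 0.0000, sin(-90 deg) = -1.0000
  joint[1] = (0.0000, 0.0000) + 10.8 * (0.0000, -1.0000) = (0.0000 + 0.0000, 0.0000 + -10.8000) = (0.0000, -10.8000)
link 1: phi[1] = -90 + 175 = 85 deg
  cos(85 deg) = 0.0872, sin(85 deg) = 0.9962
  joint[2] = (0.0000, -10.8000) + 2 * (0.0872, 0.9962) = (0.0000 + 0.1743, -10.8000 + 1.9924) = (0.1743, -8.8076)
link 2: phi[2] = -90 + 175 + 70 = 155 deg
  cos(155 deg) = -0.9063, sin(155 deg) = 0.4226
  joint[3] = (0.1743, -8.8076) + 2.6 * (-0.9063, 0.4226) = (0.1743 + -2.3564, -8.8076 + 1.0988) = (-2.1821, -7.7088)
link 3: phi[3] = -90 + 175 + 70 + 190 = 345 deg
  cos(345 deg) = 0.9659, sin(345 deg) = -0.2588
  joint[4] = (-2.1821, -7.7088) + 4.1 * (0.9659, -0.2588) = (-2.1821 + 3.9603, -7.7088 + -1.0612) = (1.7782, -8.7700)
End effector: (1.7782, -8.7700)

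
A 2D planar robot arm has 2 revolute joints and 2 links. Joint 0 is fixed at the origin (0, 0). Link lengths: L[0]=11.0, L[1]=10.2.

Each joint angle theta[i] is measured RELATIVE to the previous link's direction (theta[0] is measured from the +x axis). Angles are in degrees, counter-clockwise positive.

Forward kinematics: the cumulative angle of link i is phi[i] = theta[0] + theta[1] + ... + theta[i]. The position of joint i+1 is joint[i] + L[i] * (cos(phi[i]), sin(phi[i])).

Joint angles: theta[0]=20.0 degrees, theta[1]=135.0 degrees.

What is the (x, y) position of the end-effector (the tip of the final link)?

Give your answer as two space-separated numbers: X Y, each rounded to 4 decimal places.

Answer: 1.0923 8.0729

Derivation:
joint[0] = (0.0000, 0.0000)  (base)
link 0: phi[0] = 20 = 20 deg
  cos(20 deg) = 0.9397, sin(20 deg) = 0.3420
  joint[1] = (0.0000, 0.0000) + 11 * (0.9397, 0.3420) = (0.0000 + 10.3366, 0.0000 + 3.7622) = (10.3366, 3.7622)
link 1: phi[1] = 20 + 135 = 155 deg
  cos(155 deg) = -0.9063, sin(155 deg) = 0.4226
  joint[2] = (10.3366, 3.7622) + 10.2 * (-0.9063, 0.4226) = (10.3366 + -9.2443, 3.7622 + 4.3107) = (1.0923, 8.0729)
End effector: (1.0923, 8.0729)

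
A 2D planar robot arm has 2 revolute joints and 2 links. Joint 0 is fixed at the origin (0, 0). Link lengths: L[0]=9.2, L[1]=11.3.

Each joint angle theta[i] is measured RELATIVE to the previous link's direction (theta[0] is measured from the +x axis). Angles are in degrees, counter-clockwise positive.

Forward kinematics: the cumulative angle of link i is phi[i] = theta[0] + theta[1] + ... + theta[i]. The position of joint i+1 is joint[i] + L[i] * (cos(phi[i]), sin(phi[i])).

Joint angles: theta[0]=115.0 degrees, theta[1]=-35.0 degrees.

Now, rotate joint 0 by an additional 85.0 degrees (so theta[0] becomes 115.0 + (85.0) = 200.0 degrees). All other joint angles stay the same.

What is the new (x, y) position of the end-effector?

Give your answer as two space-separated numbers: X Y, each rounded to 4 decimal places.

Answer: -19.5601 -0.2219

Derivation:
joint[0] = (0.0000, 0.0000)  (base)
link 0: phi[0] = 200 = 200 deg
  cos(200 deg) = -0.9397, sin(200 deg) = -0.3420
  joint[1] = (0.0000, 0.0000) + 9.2 * (-0.9397, -0.3420) = (0.0000 + -8.6452, 0.0000 + -3.1466) = (-8.6452, -3.1466)
link 1: phi[1] = 200 + -35 = 165 deg
  cos(165 deg) = -0.9659, sin(165 deg) = 0.2588
  joint[2] = (-8.6452, -3.1466) + 11.3 * (-0.9659, 0.2588) = (-8.6452 + -10.9150, -3.1466 + 2.9247) = (-19.5601, -0.2219)
End effector: (-19.5601, -0.2219)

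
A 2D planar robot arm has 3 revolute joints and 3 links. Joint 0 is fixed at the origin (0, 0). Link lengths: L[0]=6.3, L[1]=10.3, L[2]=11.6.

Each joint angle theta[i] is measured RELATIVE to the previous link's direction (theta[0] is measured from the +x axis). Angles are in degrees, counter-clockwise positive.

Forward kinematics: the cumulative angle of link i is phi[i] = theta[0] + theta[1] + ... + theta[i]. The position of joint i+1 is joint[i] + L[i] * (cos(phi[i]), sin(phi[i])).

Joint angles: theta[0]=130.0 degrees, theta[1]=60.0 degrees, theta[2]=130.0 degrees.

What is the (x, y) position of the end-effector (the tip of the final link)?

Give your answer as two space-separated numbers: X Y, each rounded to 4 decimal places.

joint[0] = (0.0000, 0.0000)  (base)
link 0: phi[0] = 130 = 130 deg
  cos(130 deg) = -0.6428, sin(130 deg) = 0.7660
  joint[1] = (0.0000, 0.0000) + 6.3 * (-0.6428, 0.7660) = (0.0000 + -4.0496, 0.0000 + 4.8261) = (-4.0496, 4.8261)
link 1: phi[1] = 130 + 60 = 190 deg
  cos(190 deg) = -0.9848, sin(190 deg) = -0.1736
  joint[2] = (-4.0496, 4.8261) + 10.3 * (-0.9848, -0.1736) = (-4.0496 + -10.1435, 4.8261 + -1.7886) = (-14.1931, 3.0375)
link 2: phi[2] = 130 + 60 + 130 = 320 deg
  cos(320 deg) = 0.7660, sin(320 deg) = -0.6428
  joint[3] = (-14.1931, 3.0375) + 11.6 * (0.7660, -0.6428) = (-14.1931 + 8.8861, 3.0375 + -7.4563) = (-5.3070, -4.4188)
End effector: (-5.3070, -4.4188)

Answer: -5.3070 -4.4188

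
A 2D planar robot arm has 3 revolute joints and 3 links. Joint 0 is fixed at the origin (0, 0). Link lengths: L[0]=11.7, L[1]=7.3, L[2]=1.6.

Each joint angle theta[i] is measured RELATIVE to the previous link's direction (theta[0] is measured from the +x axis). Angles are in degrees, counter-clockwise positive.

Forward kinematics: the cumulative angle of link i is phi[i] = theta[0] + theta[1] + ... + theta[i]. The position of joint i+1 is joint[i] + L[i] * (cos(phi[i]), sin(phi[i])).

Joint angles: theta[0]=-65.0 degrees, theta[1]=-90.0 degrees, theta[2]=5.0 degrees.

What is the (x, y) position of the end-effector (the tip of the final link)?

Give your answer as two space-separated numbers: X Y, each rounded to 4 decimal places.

Answer: -3.0571 -14.4889

Derivation:
joint[0] = (0.0000, 0.0000)  (base)
link 0: phi[0] = -65 = -65 deg
  cos(-65 deg) = 0.4226, sin(-65 deg) = -0.9063
  joint[1] = (0.0000, 0.0000) + 11.7 * (0.4226, -0.9063) = (0.0000 + 4.9446, 0.0000 + -10.6038) = (4.9446, -10.6038)
link 1: phi[1] = -65 + -90 = -155 deg
  cos(-155 deg) = -0.9063, sin(-155 deg) = -0.4226
  joint[2] = (4.9446, -10.6038) + 7.3 * (-0.9063, -0.4226) = (4.9446 + -6.6160, -10.6038 + -3.0851) = (-1.6714, -13.6889)
link 2: phi[2] = -65 + -90 + 5 = -150 deg
  cos(-150 deg) = -0.8660, sin(-150 deg) = -0.5000
  joint[3] = (-1.6714, -13.6889) + 1.6 * (-0.8660, -0.5000) = (-1.6714 + -1.3856, -13.6889 + -0.8000) = (-3.0571, -14.4889)
End effector: (-3.0571, -14.4889)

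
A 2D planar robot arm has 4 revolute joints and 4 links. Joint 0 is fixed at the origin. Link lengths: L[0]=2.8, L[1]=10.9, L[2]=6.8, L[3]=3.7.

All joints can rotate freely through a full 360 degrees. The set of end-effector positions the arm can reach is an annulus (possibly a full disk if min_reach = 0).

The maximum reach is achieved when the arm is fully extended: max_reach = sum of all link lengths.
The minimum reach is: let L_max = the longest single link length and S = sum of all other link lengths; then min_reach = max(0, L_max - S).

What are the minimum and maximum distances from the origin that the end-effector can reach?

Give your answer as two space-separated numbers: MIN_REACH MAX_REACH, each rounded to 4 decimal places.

Answer: 0.0000 24.2000

Derivation:
Link lengths: [2.8, 10.9, 6.8, 3.7]
max_reach = 2.8 + 10.9 + 6.8 + 3.7 = 24.2
L_max = max([2.8, 10.9, 6.8, 3.7]) = 10.9
S (sum of others) = 24.2 - 10.9 = 13.3
min_reach = max(0, 10.9 - 13.3) = max(0, -2.4) = 0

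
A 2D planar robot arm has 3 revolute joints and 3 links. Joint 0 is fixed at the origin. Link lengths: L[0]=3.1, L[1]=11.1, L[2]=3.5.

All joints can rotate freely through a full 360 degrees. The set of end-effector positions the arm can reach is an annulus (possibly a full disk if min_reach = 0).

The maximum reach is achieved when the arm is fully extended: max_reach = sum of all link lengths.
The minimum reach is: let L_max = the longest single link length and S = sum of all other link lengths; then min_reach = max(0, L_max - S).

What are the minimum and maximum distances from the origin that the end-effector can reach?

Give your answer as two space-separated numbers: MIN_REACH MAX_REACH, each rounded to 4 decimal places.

Link lengths: [3.1, 11.1, 3.5]
max_reach = 3.1 + 11.1 + 3.5 = 17.7
L_max = max([3.1, 11.1, 3.5]) = 11.1
S (sum of others) = 17.7 - 11.1 = 6.6
min_reach = max(0, 11.1 - 6.6) = max(0, 4.5) = 4.5

Answer: 4.5000 17.7000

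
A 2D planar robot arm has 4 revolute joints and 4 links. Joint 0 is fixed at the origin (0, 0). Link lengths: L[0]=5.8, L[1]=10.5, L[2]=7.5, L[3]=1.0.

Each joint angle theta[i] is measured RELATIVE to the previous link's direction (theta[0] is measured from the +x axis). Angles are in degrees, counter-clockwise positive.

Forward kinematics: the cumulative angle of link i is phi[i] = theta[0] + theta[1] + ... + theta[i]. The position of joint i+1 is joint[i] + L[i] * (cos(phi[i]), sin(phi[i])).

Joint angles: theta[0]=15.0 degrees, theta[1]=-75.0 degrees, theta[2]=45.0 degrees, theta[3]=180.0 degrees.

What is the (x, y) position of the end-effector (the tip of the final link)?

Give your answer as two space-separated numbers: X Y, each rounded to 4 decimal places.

joint[0] = (0.0000, 0.0000)  (base)
link 0: phi[0] = 15 = 15 deg
  cos(15 deg) = 0.9659, sin(15 deg) = 0.2588
  joint[1] = (0.0000, 0.0000) + 5.8 * (0.9659, 0.2588) = (0.0000 + 5.6024, 0.0000 + 1.5012) = (5.6024, 1.5012)
link 1: phi[1] = 15 + -75 = -60 deg
  cos(-60 deg) = 0.5000, sin(-60 deg) = -0.8660
  joint[2] = (5.6024, 1.5012) + 10.5 * (0.5000, -0.8660) = (5.6024 + 5.2500, 1.5012 + -9.0933) = (10.8524, -7.5921)
link 2: phi[2] = 15 + -75 + 45 = -15 deg
  cos(-15 deg) = 0.9659, sin(-15 deg) = -0.2588
  joint[3] = (10.8524, -7.5921) + 7.5 * (0.9659, -0.2588) = (10.8524 + 7.2444, -7.5921 + -1.9411) = (18.0968, -9.5333)
link 3: phi[3] = 15 + -75 + 45 + 180 = 165 deg
  cos(165 deg) = -0.9659, sin(165 deg) = 0.2588
  joint[4] = (18.0968, -9.5333) + 1 * (-0.9659, 0.2588) = (18.0968 + -0.9659, -9.5333 + 0.2588) = (17.1309, -9.2744)
End effector: (17.1309, -9.2744)

Answer: 17.1309 -9.2744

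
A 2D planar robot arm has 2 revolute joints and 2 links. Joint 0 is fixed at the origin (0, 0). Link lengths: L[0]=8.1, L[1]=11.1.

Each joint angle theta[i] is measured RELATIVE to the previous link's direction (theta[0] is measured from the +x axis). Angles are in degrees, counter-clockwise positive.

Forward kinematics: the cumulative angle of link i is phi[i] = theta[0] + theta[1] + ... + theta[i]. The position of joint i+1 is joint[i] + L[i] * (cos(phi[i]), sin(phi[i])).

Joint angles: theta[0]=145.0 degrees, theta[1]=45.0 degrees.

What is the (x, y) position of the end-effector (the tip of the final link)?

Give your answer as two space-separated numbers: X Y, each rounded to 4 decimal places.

Answer: -17.5665 2.7185

Derivation:
joint[0] = (0.0000, 0.0000)  (base)
link 0: phi[0] = 145 = 145 deg
  cos(145 deg) = -0.8192, sin(145 deg) = 0.5736
  joint[1] = (0.0000, 0.0000) + 8.1 * (-0.8192, 0.5736) = (0.0000 + -6.6351, 0.0000 + 4.6460) = (-6.6351, 4.6460)
link 1: phi[1] = 145 + 45 = 190 deg
  cos(190 deg) = -0.9848, sin(190 deg) = -0.1736
  joint[2] = (-6.6351, 4.6460) + 11.1 * (-0.9848, -0.1736) = (-6.6351 + -10.9314, 4.6460 + -1.9275) = (-17.5665, 2.7185)
End effector: (-17.5665, 2.7185)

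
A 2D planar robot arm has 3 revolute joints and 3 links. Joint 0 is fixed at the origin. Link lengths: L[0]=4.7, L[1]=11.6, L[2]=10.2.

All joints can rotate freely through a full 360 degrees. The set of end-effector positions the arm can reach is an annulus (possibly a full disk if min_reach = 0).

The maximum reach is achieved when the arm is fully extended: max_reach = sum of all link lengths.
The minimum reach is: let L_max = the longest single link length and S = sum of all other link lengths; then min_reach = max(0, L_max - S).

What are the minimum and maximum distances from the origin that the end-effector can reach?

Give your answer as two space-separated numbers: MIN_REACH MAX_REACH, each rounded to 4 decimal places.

Answer: 0.0000 26.5000

Derivation:
Link lengths: [4.7, 11.6, 10.2]
max_reach = 4.7 + 11.6 + 10.2 = 26.5
L_max = max([4.7, 11.6, 10.2]) = 11.6
S (sum of others) = 26.5 - 11.6 = 14.9
min_reach = max(0, 11.6 - 14.9) = max(0, -3.3) = 0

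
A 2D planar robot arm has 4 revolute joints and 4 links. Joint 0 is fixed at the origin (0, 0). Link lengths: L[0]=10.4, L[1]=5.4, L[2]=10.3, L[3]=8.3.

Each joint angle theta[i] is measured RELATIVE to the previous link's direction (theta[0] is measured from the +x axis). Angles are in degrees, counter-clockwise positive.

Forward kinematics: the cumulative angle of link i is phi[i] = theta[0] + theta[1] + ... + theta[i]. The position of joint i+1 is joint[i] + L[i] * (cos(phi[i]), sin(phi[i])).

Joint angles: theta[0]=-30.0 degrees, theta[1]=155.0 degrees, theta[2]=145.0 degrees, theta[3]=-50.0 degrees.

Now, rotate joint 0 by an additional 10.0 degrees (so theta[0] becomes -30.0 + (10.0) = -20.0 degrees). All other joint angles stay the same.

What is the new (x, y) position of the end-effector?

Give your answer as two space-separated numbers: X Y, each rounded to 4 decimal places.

joint[0] = (0.0000, 0.0000)  (base)
link 0: phi[0] = -20 = -20 deg
  cos(-20 deg) = 0.9397, sin(-20 deg) = -0.3420
  joint[1] = (0.0000, 0.0000) + 10.4 * (0.9397, -0.3420) = (0.0000 + 9.7728, 0.0000 + -3.5570) = (9.7728, -3.5570)
link 1: phi[1] = -20 + 155 = 135 deg
  cos(135 deg) = -0.7071, sin(135 deg) = 0.7071
  joint[2] = (9.7728, -3.5570) + 5.4 * (-0.7071, 0.7071) = (9.7728 + -3.8184, -3.5570 + 3.8184) = (5.9544, 0.2614)
link 2: phi[2] = -20 + 155 + 145 = 280 deg
  cos(280 deg) = 0.1736, sin(280 deg) = -0.9848
  joint[3] = (5.9544, 0.2614) + 10.3 * (0.1736, -0.9848) = (5.9544 + 1.7886, 0.2614 + -10.1435) = (7.7430, -9.8822)
link 3: phi[3] = -20 + 155 + 145 + -50 = 230 deg
  cos(230 deg) = -0.6428, sin(230 deg) = -0.7660
  joint[4] = (7.7430, -9.8822) + 8.3 * (-0.6428, -0.7660) = (7.7430 + -5.3351, -9.8822 + -6.3582) = (2.4079, -16.2403)
End effector: (2.4079, -16.2403)

Answer: 2.4079 -16.2403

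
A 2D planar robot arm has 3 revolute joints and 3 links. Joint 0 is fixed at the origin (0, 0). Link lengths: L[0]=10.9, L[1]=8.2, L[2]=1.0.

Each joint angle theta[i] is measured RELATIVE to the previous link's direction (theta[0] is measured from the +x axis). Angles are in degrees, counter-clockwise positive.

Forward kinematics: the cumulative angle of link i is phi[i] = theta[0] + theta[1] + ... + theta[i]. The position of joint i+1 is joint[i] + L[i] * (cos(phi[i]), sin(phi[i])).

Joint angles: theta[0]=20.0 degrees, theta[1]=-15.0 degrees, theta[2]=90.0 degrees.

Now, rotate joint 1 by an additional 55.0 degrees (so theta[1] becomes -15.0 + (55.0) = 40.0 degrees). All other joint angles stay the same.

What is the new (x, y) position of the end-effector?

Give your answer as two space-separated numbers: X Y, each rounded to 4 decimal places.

joint[0] = (0.0000, 0.0000)  (base)
link 0: phi[0] = 20 = 20 deg
  cos(20 deg) = 0.9397, sin(20 deg) = 0.3420
  joint[1] = (0.0000, 0.0000) + 10.9 * (0.9397, 0.3420) = (0.0000 + 10.2426, 0.0000 + 3.7280) = (10.2426, 3.7280)
link 1: phi[1] = 20 + 40 = 60 deg
  cos(60 deg) = 0.5000, sin(60 deg) = 0.8660
  joint[2] = (10.2426, 3.7280) + 8.2 * (0.5000, 0.8660) = (10.2426 + 4.1000, 3.7280 + 7.1014) = (14.3426, 10.8294)
link 2: phi[2] = 20 + 40 + 90 = 150 deg
  cos(150 deg) = -0.8660, sin(150 deg) = 0.5000
  joint[3] = (14.3426, 10.8294) + 1 * (-0.8660, 0.5000) = (14.3426 + -0.8660, 10.8294 + 0.5000) = (13.4766, 11.3294)
End effector: (13.4766, 11.3294)

Answer: 13.4766 11.3294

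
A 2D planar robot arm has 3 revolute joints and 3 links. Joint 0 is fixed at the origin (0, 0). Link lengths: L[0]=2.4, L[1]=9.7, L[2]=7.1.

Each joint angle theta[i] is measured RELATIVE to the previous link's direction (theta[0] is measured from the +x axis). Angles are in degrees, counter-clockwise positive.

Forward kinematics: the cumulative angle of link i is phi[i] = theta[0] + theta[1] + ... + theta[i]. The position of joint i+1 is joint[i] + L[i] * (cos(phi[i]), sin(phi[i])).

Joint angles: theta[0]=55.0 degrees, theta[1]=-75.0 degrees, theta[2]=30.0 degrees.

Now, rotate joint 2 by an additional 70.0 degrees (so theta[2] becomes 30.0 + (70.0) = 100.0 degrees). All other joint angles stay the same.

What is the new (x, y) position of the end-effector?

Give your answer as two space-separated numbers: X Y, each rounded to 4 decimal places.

joint[0] = (0.0000, 0.0000)  (base)
link 0: phi[0] = 55 = 55 deg
  cos(55 deg) = 0.5736, sin(55 deg) = 0.8192
  joint[1] = (0.0000, 0.0000) + 2.4 * (0.5736, 0.8192) = (0.0000 + 1.3766, 0.0000 + 1.9660) = (1.3766, 1.9660)
link 1: phi[1] = 55 + -75 = -20 deg
  cos(-20 deg) = 0.9397, sin(-20 deg) = -0.3420
  joint[2] = (1.3766, 1.9660) + 9.7 * (0.9397, -0.3420) = (1.3766 + 9.1150, 1.9660 + -3.3176) = (10.4916, -1.3516)
link 2: phi[2] = 55 + -75 + 100 = 80 deg
  cos(80 deg) = 0.1736, sin(80 deg) = 0.9848
  joint[3] = (10.4916, -1.3516) + 7.1 * (0.1736, 0.9848) = (10.4916 + 1.2329, -1.3516 + 6.9921) = (11.7245, 5.6405)
End effector: (11.7245, 5.6405)

Answer: 11.7245 5.6405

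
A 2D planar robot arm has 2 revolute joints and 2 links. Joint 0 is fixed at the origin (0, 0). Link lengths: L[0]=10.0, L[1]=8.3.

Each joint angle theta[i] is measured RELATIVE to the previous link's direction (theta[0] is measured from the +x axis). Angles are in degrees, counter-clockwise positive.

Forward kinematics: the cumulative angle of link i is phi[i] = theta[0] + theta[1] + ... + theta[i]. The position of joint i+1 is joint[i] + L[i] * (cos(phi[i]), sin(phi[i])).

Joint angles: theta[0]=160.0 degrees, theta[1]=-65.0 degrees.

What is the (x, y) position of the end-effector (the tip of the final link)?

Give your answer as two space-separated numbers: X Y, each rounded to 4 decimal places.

joint[0] = (0.0000, 0.0000)  (base)
link 0: phi[0] = 160 = 160 deg
  cos(160 deg) = -0.9397, sin(160 deg) = 0.3420
  joint[1] = (0.0000, 0.0000) + 10 * (-0.9397, 0.3420) = (0.0000 + -9.3969, 0.0000 + 3.4202) = (-9.3969, 3.4202)
link 1: phi[1] = 160 + -65 = 95 deg
  cos(95 deg) = -0.0872, sin(95 deg) = 0.9962
  joint[2] = (-9.3969, 3.4202) + 8.3 * (-0.0872, 0.9962) = (-9.3969 + -0.7234, 3.4202 + 8.2684) = (-10.1203, 11.6886)
End effector: (-10.1203, 11.6886)

Answer: -10.1203 11.6886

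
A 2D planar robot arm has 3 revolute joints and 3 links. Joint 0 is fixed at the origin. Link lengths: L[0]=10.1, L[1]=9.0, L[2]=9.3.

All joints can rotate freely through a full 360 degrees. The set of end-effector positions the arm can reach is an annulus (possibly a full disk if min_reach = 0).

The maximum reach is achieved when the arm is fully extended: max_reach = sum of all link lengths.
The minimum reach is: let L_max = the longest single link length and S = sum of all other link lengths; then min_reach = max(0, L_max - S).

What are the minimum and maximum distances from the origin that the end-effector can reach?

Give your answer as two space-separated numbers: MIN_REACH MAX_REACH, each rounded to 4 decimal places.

Link lengths: [10.1, 9.0, 9.3]
max_reach = 10.1 + 9 + 9.3 = 28.4
L_max = max([10.1, 9.0, 9.3]) = 10.1
S (sum of others) = 28.4 - 10.1 = 18.3
min_reach = max(0, 10.1 - 18.3) = max(0, -8.2) = 0

Answer: 0.0000 28.4000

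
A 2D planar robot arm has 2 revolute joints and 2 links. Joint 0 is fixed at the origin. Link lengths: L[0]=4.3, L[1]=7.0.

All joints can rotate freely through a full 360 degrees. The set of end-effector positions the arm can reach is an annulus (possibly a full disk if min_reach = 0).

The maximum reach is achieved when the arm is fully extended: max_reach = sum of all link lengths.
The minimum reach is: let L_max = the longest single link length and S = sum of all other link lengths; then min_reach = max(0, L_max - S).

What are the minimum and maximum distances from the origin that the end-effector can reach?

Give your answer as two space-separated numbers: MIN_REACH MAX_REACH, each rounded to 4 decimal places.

Answer: 2.7000 11.3000

Derivation:
Link lengths: [4.3, 7.0]
max_reach = 4.3 + 7 = 11.3
L_max = max([4.3, 7.0]) = 7
S (sum of others) = 11.3 - 7 = 4.3
min_reach = max(0, 7 - 4.3) = max(0, 2.7) = 2.7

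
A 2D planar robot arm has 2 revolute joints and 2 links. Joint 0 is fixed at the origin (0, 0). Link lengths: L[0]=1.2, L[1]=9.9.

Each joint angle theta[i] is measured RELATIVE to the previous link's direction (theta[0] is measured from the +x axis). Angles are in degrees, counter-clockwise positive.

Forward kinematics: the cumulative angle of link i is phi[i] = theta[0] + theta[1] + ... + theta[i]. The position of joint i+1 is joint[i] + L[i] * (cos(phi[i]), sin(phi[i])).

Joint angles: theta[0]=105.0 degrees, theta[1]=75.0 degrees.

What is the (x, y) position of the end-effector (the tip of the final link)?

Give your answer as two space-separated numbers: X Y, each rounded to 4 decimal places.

Answer: -10.2106 1.1591

Derivation:
joint[0] = (0.0000, 0.0000)  (base)
link 0: phi[0] = 105 = 105 deg
  cos(105 deg) = -0.2588, sin(105 deg) = 0.9659
  joint[1] = (0.0000, 0.0000) + 1.2 * (-0.2588, 0.9659) = (0.0000 + -0.3106, 0.0000 + 1.1591) = (-0.3106, 1.1591)
link 1: phi[1] = 105 + 75 = 180 deg
  cos(180 deg) = -1.0000, sin(180 deg) = 0.0000
  joint[2] = (-0.3106, 1.1591) + 9.9 * (-1.0000, 0.0000) = (-0.3106 + -9.9000, 1.1591 + 0.0000) = (-10.2106, 1.1591)
End effector: (-10.2106, 1.1591)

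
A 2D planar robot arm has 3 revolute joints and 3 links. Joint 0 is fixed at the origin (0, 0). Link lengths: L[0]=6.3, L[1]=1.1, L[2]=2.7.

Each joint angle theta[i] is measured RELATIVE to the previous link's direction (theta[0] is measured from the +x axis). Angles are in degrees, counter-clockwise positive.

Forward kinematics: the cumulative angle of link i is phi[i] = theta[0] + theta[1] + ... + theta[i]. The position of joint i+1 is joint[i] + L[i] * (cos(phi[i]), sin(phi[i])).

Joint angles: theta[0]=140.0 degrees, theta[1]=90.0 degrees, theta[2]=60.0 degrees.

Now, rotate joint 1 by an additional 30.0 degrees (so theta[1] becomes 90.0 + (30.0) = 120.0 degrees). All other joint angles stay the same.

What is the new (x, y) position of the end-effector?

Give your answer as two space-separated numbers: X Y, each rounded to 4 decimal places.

Answer: -2.9488 1.2307

Derivation:
joint[0] = (0.0000, 0.0000)  (base)
link 0: phi[0] = 140 = 140 deg
  cos(140 deg) = -0.7660, sin(140 deg) = 0.6428
  joint[1] = (0.0000, 0.0000) + 6.3 * (-0.7660, 0.6428) = (0.0000 + -4.8261, 0.0000 + 4.0496) = (-4.8261, 4.0496)
link 1: phi[1] = 140 + 120 = 260 deg
  cos(260 deg) = -0.1736, sin(260 deg) = -0.9848
  joint[2] = (-4.8261, 4.0496) + 1.1 * (-0.1736, -0.9848) = (-4.8261 + -0.1910, 4.0496 + -1.0833) = (-5.0171, 2.9663)
link 2: phi[2] = 140 + 120 + 60 = 320 deg
  cos(320 deg) = 0.7660, sin(320 deg) = -0.6428
  joint[3] = (-5.0171, 2.9663) + 2.7 * (0.7660, -0.6428) = (-5.0171 + 2.0683, 2.9663 + -1.7355) = (-2.9488, 1.2307)
End effector: (-2.9488, 1.2307)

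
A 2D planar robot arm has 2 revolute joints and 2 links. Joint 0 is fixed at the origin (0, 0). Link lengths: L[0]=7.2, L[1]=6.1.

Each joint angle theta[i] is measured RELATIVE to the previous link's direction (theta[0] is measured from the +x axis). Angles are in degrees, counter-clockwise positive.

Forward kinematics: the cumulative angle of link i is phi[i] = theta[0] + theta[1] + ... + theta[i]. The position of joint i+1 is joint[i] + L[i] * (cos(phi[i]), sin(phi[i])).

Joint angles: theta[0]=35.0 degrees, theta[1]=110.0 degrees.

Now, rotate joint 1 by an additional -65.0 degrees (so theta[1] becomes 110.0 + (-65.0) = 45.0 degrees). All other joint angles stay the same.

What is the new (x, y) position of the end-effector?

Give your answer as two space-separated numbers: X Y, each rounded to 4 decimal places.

joint[0] = (0.0000, 0.0000)  (base)
link 0: phi[0] = 35 = 35 deg
  cos(35 deg) = 0.8192, sin(35 deg) = 0.5736
  joint[1] = (0.0000, 0.0000) + 7.2 * (0.8192, 0.5736) = (0.0000 + 5.8979, 0.0000 + 4.1298) = (5.8979, 4.1298)
link 1: phi[1] = 35 + 45 = 80 deg
  cos(80 deg) = 0.1736, sin(80 deg) = 0.9848
  joint[2] = (5.8979, 4.1298) + 6.1 * (0.1736, 0.9848) = (5.8979 + 1.0593, 4.1298 + 6.0073) = (6.9571, 10.1371)
End effector: (6.9571, 10.1371)

Answer: 6.9571 10.1371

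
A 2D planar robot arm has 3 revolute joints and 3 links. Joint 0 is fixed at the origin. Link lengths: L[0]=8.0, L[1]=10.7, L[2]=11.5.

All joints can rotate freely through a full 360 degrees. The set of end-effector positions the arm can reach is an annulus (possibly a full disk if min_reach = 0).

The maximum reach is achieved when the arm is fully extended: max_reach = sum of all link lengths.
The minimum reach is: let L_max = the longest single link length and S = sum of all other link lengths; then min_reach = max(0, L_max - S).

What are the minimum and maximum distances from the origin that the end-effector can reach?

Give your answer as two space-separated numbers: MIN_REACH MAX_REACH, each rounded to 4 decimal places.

Answer: 0.0000 30.2000

Derivation:
Link lengths: [8.0, 10.7, 11.5]
max_reach = 8 + 10.7 + 11.5 = 30.2
L_max = max([8.0, 10.7, 11.5]) = 11.5
S (sum of others) = 30.2 - 11.5 = 18.7
min_reach = max(0, 11.5 - 18.7) = max(0, -7.2) = 0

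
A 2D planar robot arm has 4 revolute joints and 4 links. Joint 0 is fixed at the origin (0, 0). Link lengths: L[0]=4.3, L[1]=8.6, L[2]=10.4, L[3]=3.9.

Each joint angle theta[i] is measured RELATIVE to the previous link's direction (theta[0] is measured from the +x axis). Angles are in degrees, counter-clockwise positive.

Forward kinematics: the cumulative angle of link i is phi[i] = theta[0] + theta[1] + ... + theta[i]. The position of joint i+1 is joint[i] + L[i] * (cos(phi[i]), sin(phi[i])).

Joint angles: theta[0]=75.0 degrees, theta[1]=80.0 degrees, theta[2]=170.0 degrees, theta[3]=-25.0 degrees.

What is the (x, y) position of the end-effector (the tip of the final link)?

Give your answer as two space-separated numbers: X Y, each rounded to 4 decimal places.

Answer: 3.7879 -1.5547

Derivation:
joint[0] = (0.0000, 0.0000)  (base)
link 0: phi[0] = 75 = 75 deg
  cos(75 deg) = 0.2588, sin(75 deg) = 0.9659
  joint[1] = (0.0000, 0.0000) + 4.3 * (0.2588, 0.9659) = (0.0000 + 1.1129, 0.0000 + 4.1535) = (1.1129, 4.1535)
link 1: phi[1] = 75 + 80 = 155 deg
  cos(155 deg) = -0.9063, sin(155 deg) = 0.4226
  joint[2] = (1.1129, 4.1535) + 8.6 * (-0.9063, 0.4226) = (1.1129 + -7.7942, 4.1535 + 3.6345) = (-6.6813, 7.7880)
link 2: phi[2] = 75 + 80 + 170 = 325 deg
  cos(325 deg) = 0.8192, sin(325 deg) = -0.5736
  joint[3] = (-6.6813, 7.7880) + 10.4 * (0.8192, -0.5736) = (-6.6813 + 8.5192, 7.7880 + -5.9652) = (1.8379, 1.8228)
link 3: phi[3] = 75 + 80 + 170 + -25 = 300 deg
  cos(300 deg) = 0.5000, sin(300 deg) = -0.8660
  joint[4] = (1.8379, 1.8228) + 3.9 * (0.5000, -0.8660) = (1.8379 + 1.9500, 1.8228 + -3.3775) = (3.7879, -1.5547)
End effector: (3.7879, -1.5547)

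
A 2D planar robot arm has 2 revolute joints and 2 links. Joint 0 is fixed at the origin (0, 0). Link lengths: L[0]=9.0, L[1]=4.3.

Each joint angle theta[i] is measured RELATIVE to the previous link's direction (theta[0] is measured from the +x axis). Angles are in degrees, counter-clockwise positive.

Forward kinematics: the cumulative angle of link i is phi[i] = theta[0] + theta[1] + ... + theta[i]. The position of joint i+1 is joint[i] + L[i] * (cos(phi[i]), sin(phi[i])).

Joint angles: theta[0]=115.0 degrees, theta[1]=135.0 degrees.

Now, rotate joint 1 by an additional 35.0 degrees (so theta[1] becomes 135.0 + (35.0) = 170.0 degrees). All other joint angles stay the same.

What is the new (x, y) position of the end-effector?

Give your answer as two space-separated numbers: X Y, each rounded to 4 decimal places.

Answer: -2.6906 4.0033

Derivation:
joint[0] = (0.0000, 0.0000)  (base)
link 0: phi[0] = 115 = 115 deg
  cos(115 deg) = -0.4226, sin(115 deg) = 0.9063
  joint[1] = (0.0000, 0.0000) + 9 * (-0.4226, 0.9063) = (0.0000 + -3.8036, 0.0000 + 8.1568) = (-3.8036, 8.1568)
link 1: phi[1] = 115 + 170 = 285 deg
  cos(285 deg) = 0.2588, sin(285 deg) = -0.9659
  joint[2] = (-3.8036, 8.1568) + 4.3 * (0.2588, -0.9659) = (-3.8036 + 1.1129, 8.1568 + -4.1535) = (-2.6906, 4.0033)
End effector: (-2.6906, 4.0033)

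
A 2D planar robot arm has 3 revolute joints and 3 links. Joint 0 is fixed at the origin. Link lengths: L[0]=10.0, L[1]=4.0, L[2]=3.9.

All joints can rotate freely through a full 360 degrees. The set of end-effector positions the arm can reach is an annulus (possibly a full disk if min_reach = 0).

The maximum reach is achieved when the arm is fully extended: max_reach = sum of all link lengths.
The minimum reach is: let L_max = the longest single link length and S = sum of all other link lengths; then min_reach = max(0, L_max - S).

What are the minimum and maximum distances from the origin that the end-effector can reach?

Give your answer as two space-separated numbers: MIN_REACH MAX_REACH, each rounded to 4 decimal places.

Link lengths: [10.0, 4.0, 3.9]
max_reach = 10 + 4 + 3.9 = 17.9
L_max = max([10.0, 4.0, 3.9]) = 10
S (sum of others) = 17.9 - 10 = 7.9
min_reach = max(0, 10 - 7.9) = max(0, 2.1) = 2.1

Answer: 2.1000 17.9000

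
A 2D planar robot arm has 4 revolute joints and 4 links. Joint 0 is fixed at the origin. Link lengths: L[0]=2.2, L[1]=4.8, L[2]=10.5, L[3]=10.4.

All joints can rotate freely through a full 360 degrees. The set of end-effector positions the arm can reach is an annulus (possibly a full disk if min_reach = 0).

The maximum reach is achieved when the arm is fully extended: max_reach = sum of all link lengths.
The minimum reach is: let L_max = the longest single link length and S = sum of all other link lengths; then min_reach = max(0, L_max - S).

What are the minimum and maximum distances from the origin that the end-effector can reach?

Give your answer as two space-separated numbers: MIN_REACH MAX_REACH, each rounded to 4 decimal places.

Answer: 0.0000 27.9000

Derivation:
Link lengths: [2.2, 4.8, 10.5, 10.4]
max_reach = 2.2 + 4.8 + 10.5 + 10.4 = 27.9
L_max = max([2.2, 4.8, 10.5, 10.4]) = 10.5
S (sum of others) = 27.9 - 10.5 = 17.4
min_reach = max(0, 10.5 - 17.4) = max(0, -6.9) = 0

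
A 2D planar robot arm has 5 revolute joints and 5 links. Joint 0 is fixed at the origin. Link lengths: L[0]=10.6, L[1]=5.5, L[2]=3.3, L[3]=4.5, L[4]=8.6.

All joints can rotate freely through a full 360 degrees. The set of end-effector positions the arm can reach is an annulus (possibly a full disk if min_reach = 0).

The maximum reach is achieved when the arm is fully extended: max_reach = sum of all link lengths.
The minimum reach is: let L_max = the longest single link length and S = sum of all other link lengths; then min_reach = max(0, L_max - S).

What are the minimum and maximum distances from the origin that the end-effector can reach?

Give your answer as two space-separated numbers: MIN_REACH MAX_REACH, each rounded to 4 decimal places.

Answer: 0.0000 32.5000

Derivation:
Link lengths: [10.6, 5.5, 3.3, 4.5, 8.6]
max_reach = 10.6 + 5.5 + 3.3 + 4.5 + 8.6 = 32.5
L_max = max([10.6, 5.5, 3.3, 4.5, 8.6]) = 10.6
S (sum of others) = 32.5 - 10.6 = 21.9
min_reach = max(0, 10.6 - 21.9) = max(0, -11.3) = 0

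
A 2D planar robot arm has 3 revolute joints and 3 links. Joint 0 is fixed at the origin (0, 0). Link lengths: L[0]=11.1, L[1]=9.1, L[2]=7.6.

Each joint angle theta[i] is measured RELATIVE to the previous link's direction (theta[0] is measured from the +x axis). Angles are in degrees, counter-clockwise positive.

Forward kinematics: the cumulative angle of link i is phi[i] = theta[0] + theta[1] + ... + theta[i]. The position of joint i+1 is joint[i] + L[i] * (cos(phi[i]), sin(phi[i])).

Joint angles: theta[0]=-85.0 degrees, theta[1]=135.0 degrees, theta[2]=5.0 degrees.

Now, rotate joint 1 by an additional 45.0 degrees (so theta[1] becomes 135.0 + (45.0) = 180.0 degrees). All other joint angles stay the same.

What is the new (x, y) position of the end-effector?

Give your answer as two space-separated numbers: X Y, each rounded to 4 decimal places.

Answer: -1.1454 5.4921

Derivation:
joint[0] = (0.0000, 0.0000)  (base)
link 0: phi[0] = -85 = -85 deg
  cos(-85 deg) = 0.0872, sin(-85 deg) = -0.9962
  joint[1] = (0.0000, 0.0000) + 11.1 * (0.0872, -0.9962) = (0.0000 + 0.9674, 0.0000 + -11.0578) = (0.9674, -11.0578)
link 1: phi[1] = -85 + 180 = 95 deg
  cos(95 deg) = -0.0872, sin(95 deg) = 0.9962
  joint[2] = (0.9674, -11.0578) + 9.1 * (-0.0872, 0.9962) = (0.9674 + -0.7931, -11.0578 + 9.0654) = (0.1743, -1.9924)
link 2: phi[2] = -85 + 180 + 5 = 100 deg
  cos(100 deg) = -0.1736, sin(100 deg) = 0.9848
  joint[3] = (0.1743, -1.9924) + 7.6 * (-0.1736, 0.9848) = (0.1743 + -1.3197, -1.9924 + 7.4845) = (-1.1454, 5.4921)
End effector: (-1.1454, 5.4921)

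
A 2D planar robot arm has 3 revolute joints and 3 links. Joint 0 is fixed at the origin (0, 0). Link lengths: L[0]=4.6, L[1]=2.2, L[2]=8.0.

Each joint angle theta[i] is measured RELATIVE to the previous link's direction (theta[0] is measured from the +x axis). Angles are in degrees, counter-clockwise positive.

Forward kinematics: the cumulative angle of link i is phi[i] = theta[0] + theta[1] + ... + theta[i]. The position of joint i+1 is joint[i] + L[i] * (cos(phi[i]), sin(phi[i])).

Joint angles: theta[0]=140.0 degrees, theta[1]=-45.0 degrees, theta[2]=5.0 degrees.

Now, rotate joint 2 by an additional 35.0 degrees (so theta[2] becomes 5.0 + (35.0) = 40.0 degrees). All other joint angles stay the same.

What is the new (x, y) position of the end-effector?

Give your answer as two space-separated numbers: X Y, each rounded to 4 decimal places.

Answer: -9.3724 10.8053

Derivation:
joint[0] = (0.0000, 0.0000)  (base)
link 0: phi[0] = 140 = 140 deg
  cos(140 deg) = -0.7660, sin(140 deg) = 0.6428
  joint[1] = (0.0000, 0.0000) + 4.6 * (-0.7660, 0.6428) = (0.0000 + -3.5238, 0.0000 + 2.9568) = (-3.5238, 2.9568)
link 1: phi[1] = 140 + -45 = 95 deg
  cos(95 deg) = -0.0872, sin(95 deg) = 0.9962
  joint[2] = (-3.5238, 2.9568) + 2.2 * (-0.0872, 0.9962) = (-3.5238 + -0.1917, 2.9568 + 2.1916) = (-3.7155, 5.1485)
link 2: phi[2] = 140 + -45 + 40 = 135 deg
  cos(135 deg) = -0.7071, sin(135 deg) = 0.7071
  joint[3] = (-3.7155, 5.1485) + 8 * (-0.7071, 0.7071) = (-3.7155 + -5.6569, 5.1485 + 5.6569) = (-9.3724, 10.8053)
End effector: (-9.3724, 10.8053)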